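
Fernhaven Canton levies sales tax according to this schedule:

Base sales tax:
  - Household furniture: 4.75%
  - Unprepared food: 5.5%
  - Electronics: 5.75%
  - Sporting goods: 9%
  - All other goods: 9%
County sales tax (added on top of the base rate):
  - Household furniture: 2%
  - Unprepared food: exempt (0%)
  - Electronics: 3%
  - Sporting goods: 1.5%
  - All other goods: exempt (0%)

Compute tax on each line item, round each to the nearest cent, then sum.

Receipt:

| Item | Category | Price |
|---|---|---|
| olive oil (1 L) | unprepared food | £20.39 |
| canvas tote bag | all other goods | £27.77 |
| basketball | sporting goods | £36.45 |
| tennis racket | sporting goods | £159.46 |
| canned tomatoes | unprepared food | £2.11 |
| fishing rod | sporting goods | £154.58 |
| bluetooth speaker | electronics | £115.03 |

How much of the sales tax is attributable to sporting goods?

£36.80

Basketball £36.45: sporting goods → 9% + 1.5% county = 10.5% → £3.83
Tennis racket £159.46: sporting goods → 9% + 1.5% county = 10.5% → £16.74
Fishing rod £154.58: sporting goods → 9% + 1.5% county = 10.5% → £16.23
Tax on sporting goods = £3.83 + £16.74 + £16.23 = £36.80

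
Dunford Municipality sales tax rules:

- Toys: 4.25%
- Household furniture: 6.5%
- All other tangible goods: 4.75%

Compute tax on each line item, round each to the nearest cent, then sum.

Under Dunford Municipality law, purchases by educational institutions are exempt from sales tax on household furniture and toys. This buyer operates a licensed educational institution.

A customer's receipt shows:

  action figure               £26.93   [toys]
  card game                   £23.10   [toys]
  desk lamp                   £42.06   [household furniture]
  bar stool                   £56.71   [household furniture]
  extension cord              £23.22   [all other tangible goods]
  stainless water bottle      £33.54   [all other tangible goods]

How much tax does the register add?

Action figure £26.93: toys, buyer-exempt → 0% → £0.00
Card game £23.10: toys, buyer-exempt → 0% → £0.00
Desk lamp £42.06: household furniture, buyer-exempt → 0% → £0.00
Bar stool £56.71: household furniture, buyer-exempt → 0% → £0.00
Extension cord £23.22: all other tangible goods → 4.75% → £1.10
Stainless water bottle £33.54: all other tangible goods → 4.75% → £1.59
Total tax = £1.10 + £1.59 = £2.69

£2.69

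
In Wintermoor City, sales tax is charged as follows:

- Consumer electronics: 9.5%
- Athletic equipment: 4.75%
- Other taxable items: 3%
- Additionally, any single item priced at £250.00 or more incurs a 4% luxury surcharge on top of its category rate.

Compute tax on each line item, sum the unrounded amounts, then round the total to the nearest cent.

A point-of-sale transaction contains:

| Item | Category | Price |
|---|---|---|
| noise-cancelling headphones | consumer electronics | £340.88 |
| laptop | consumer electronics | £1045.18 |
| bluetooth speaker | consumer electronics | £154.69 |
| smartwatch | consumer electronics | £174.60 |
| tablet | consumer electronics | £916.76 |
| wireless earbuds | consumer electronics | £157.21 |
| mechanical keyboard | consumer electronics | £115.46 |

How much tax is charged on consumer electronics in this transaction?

Noise-cancelling headphones £340.88: consumer electronics → 9.5% + 4% surcharge = 13.5% → £46.0188
Laptop £1045.18: consumer electronics → 9.5% + 4% surcharge = 13.5% → £141.0993
Bluetooth speaker £154.69: consumer electronics → 9.5% → £14.69555
Smartwatch £174.60: consumer electronics → 9.5% → £16.587
Tablet £916.76: consumer electronics → 9.5% + 4% surcharge = 13.5% → £123.7626
Wireless earbuds £157.21: consumer electronics → 9.5% → £14.93495
Mechanical keyboard £115.46: consumer electronics → 9.5% → £10.9687
Tax on consumer electronics: unrounded sum = £368.0669 → £368.07

£368.07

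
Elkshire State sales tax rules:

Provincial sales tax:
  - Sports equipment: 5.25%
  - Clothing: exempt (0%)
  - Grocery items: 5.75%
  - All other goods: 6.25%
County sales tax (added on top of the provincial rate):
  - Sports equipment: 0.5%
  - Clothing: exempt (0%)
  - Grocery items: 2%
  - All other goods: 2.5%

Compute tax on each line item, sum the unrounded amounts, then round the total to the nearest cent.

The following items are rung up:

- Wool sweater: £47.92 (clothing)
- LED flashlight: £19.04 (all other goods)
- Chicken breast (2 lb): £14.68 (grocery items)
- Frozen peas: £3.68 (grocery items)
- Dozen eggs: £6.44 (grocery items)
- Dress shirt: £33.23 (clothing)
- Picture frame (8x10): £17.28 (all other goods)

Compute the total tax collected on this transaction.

£5.10

Wool sweater £47.92: clothing → 0% + 0% county = 0% → £0.00
LED flashlight £19.04: all other goods → 6.25% + 2.5% county = 8.75% → £1.666
Chicken breast (2 lb) £14.68: grocery items → 5.75% + 2% county = 7.75% → £1.1377
Frozen peas £3.68: grocery items → 5.75% + 2% county = 7.75% → £0.2852
Dozen eggs £6.44: grocery items → 5.75% + 2% county = 7.75% → £0.4991
Dress shirt £33.23: clothing → 0% + 0% county = 0% → £0.00
Picture frame (8x10) £17.28: all other goods → 6.25% + 2.5% county = 8.75% → £1.512
Unrounded tax sum = £5.10 → £5.10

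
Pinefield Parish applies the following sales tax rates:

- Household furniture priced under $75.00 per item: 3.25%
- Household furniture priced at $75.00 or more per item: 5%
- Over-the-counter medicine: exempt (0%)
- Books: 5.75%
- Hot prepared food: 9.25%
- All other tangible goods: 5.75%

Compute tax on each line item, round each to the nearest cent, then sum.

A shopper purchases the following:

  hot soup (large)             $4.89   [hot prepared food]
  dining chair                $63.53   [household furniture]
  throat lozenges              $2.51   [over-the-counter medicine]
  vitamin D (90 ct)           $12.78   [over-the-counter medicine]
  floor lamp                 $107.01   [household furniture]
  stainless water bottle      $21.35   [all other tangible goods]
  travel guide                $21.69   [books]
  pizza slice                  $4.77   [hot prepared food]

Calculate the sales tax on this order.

$10.78

Hot soup (large) $4.89: hot prepared food → 9.25% → $0.45
Dining chair $63.53: household furniture, under $75.00 → 3.25% → $2.06
Throat lozenges $2.51: over-the-counter medicine → 0% → $0.00
Vitamin D (90 ct) $12.78: over-the-counter medicine → 0% → $0.00
Floor lamp $107.01: household furniture, $75.00 or more → 5% → $5.35
Stainless water bottle $21.35: all other tangible goods → 5.75% → $1.23
Travel guide $21.69: books → 5.75% → $1.25
Pizza slice $4.77: hot prepared food → 9.25% → $0.44
Total tax = $0.45 + $2.06 + $5.35 + $1.23 + $1.25 + $0.44 = $10.78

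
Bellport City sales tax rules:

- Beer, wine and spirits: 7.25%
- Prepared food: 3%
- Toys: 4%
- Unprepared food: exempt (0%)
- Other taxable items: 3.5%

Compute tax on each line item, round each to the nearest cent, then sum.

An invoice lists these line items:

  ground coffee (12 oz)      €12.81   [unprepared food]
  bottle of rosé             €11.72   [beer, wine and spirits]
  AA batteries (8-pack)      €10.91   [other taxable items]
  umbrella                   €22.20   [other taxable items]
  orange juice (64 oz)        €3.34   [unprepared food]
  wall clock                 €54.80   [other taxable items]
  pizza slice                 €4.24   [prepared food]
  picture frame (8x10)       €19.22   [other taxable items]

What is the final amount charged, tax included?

Ground coffee (12 oz) €12.81: unprepared food → 0% → €0.00
Bottle of rosé €11.72: beer, wine and spirits → 7.25% → €0.85
AA batteries (8-pack) €10.91: other taxable items → 3.5% → €0.38
Umbrella €22.20: other taxable items → 3.5% → €0.78
Orange juice (64 oz) €3.34: unprepared food → 0% → €0.00
Wall clock €54.80: other taxable items → 3.5% → €1.92
Pizza slice €4.24: prepared food → 3% → €0.13
Picture frame (8x10) €19.22: other taxable items → 3.5% → €0.67
Subtotal = €139.24; tax = €4.73; total due = €143.97

€143.97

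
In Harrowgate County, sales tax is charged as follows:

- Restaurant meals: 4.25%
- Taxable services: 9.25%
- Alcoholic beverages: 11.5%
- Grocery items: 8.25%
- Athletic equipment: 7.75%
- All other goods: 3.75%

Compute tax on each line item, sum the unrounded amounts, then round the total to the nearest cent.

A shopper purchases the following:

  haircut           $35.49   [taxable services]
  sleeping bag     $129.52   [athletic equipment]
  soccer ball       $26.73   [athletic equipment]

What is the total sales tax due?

$15.39

Haircut $35.49: taxable services → 9.25% → $3.282825
Sleeping bag $129.52: athletic equipment → 7.75% → $10.0378
Soccer ball $26.73: athletic equipment → 7.75% → $2.071575
Unrounded tax sum = $15.3922 → $15.39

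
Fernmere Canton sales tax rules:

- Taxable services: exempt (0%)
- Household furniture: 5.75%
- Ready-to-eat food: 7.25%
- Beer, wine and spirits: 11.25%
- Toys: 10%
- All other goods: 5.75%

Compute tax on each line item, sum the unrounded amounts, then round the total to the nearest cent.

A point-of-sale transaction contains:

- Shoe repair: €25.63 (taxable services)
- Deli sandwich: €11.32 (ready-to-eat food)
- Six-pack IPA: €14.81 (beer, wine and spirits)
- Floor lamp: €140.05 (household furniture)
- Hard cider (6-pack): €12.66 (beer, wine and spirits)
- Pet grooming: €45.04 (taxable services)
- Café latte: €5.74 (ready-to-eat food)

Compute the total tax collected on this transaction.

Shoe repair €25.63: taxable services → 0% → €0.00
Deli sandwich €11.32: ready-to-eat food → 7.25% → €0.8207
Six-pack IPA €14.81: beer, wine and spirits → 11.25% → €1.666125
Floor lamp €140.05: household furniture → 5.75% → €8.052875
Hard cider (6-pack) €12.66: beer, wine and spirits → 11.25% → €1.42425
Pet grooming €45.04: taxable services → 0% → €0.00
Café latte €5.74: ready-to-eat food → 7.25% → €0.41615
Unrounded tax sum = €12.3801 → €12.38

€12.38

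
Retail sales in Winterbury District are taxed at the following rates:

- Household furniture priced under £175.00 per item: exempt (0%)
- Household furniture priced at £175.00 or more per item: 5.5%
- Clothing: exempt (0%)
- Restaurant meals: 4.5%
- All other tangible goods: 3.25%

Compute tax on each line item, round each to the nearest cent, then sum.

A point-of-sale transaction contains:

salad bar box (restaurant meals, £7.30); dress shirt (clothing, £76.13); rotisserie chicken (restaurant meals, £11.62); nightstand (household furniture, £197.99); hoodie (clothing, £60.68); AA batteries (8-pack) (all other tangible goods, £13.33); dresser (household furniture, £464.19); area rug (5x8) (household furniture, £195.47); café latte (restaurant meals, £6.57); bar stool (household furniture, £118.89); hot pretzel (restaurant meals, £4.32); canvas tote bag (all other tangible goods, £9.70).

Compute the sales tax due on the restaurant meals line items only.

£1.34

Salad bar box £7.30: restaurant meals → 4.5% → £0.33
Rotisserie chicken £11.62: restaurant meals → 4.5% → £0.52
Café latte £6.57: restaurant meals → 4.5% → £0.30
Hot pretzel £4.32: restaurant meals → 4.5% → £0.19
Tax on restaurant meals = £0.33 + £0.52 + £0.30 + £0.19 = £1.34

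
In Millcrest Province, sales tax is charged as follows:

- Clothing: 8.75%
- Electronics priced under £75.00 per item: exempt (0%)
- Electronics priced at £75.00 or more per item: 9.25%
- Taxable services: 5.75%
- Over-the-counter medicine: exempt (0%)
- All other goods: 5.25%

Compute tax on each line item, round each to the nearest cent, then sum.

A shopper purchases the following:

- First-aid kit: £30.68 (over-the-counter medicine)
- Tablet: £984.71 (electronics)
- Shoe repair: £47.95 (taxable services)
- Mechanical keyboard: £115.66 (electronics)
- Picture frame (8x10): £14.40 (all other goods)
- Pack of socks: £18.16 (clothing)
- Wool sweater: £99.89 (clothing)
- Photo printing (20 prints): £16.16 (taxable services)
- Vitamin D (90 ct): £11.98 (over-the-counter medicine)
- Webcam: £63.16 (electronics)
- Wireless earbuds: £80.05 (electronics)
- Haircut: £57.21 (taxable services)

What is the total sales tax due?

First-aid kit £30.68: over-the-counter medicine → 0% → £0.00
Tablet £984.71: electronics, £75.00 or more → 9.25% → £91.09
Shoe repair £47.95: taxable services → 5.75% → £2.76
Mechanical keyboard £115.66: electronics, £75.00 or more → 9.25% → £10.70
Picture frame (8x10) £14.40: all other goods → 5.25% → £0.76
Pack of socks £18.16: clothing → 8.75% → £1.59
Wool sweater £99.89: clothing → 8.75% → £8.74
Photo printing (20 prints) £16.16: taxable services → 5.75% → £0.93
Vitamin D (90 ct) £11.98: over-the-counter medicine → 0% → £0.00
Webcam £63.16: electronics, under £75.00 → 0% → £0.00
Wireless earbuds £80.05: electronics, £75.00 or more → 9.25% → £7.40
Haircut £57.21: taxable services → 5.75% → £3.29
Total tax = £91.09 + £2.76 + £10.70 + £0.76 + £1.59 + £8.74 + £0.93 + £7.40 + £3.29 = £127.26

£127.26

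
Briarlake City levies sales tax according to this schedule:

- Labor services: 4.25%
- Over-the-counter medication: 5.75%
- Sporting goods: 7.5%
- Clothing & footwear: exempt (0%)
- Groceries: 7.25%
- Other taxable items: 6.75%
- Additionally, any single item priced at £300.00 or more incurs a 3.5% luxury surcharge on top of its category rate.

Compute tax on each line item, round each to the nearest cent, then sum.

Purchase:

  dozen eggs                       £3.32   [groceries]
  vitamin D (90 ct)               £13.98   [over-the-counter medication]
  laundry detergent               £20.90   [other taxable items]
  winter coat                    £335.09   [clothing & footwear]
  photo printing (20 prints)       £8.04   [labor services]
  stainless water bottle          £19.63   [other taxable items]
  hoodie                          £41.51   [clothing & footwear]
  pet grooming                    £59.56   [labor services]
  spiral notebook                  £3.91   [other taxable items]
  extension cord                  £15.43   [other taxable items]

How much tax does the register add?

Dozen eggs £3.32: groceries → 7.25% → £0.24
Vitamin D (90 ct) £13.98: over-the-counter medication → 5.75% → £0.80
Laundry detergent £20.90: other taxable items → 6.75% → £1.41
Winter coat £335.09: clothing & footwear → 0% + 3.5% surcharge = 3.5% → £11.73
Photo printing (20 prints) £8.04: labor services → 4.25% → £0.34
Stainless water bottle £19.63: other taxable items → 6.75% → £1.33
Hoodie £41.51: clothing & footwear → 0% → £0.00
Pet grooming £59.56: labor services → 4.25% → £2.53
Spiral notebook £3.91: other taxable items → 6.75% → £0.26
Extension cord £15.43: other taxable items → 6.75% → £1.04
Total tax = £0.24 + £0.80 + £1.41 + £11.73 + £0.34 + £1.33 + £2.53 + £0.26 + £1.04 = £19.68

£19.68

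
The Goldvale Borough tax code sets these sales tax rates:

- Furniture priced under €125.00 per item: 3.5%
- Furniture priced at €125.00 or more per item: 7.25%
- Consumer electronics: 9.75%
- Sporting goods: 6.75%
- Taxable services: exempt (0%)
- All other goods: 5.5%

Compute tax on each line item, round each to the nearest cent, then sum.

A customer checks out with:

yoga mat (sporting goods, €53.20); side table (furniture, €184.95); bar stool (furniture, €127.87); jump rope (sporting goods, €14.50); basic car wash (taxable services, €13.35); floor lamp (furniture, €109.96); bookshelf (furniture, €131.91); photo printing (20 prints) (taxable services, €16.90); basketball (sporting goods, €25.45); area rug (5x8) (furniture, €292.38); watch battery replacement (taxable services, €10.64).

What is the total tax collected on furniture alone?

€57.29

Side table €184.95: furniture, €125.00 or more → 7.25% → €13.41
Bar stool €127.87: furniture, €125.00 or more → 7.25% → €9.27
Floor lamp €109.96: furniture, under €125.00 → 3.5% → €3.85
Bookshelf €131.91: furniture, €125.00 or more → 7.25% → €9.56
Area rug (5x8) €292.38: furniture, €125.00 or more → 7.25% → €21.20
Tax on furniture = €13.41 + €9.27 + €3.85 + €9.56 + €21.20 = €57.29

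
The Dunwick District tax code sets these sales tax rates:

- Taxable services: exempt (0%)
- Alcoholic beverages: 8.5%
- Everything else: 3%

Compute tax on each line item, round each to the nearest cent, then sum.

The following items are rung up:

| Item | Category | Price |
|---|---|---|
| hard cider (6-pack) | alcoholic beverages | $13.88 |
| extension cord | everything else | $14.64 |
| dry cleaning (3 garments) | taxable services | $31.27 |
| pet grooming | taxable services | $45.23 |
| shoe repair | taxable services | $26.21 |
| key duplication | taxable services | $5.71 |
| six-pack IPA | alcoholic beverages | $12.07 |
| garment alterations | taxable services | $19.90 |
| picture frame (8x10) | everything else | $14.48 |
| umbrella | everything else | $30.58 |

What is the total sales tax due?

Hard cider (6-pack) $13.88: alcoholic beverages → 8.5% → $1.18
Extension cord $14.64: everything else → 3% → $0.44
Dry cleaning (3 garments) $31.27: taxable services → 0% → $0.00
Pet grooming $45.23: taxable services → 0% → $0.00
Shoe repair $26.21: taxable services → 0% → $0.00
Key duplication $5.71: taxable services → 0% → $0.00
Six-pack IPA $12.07: alcoholic beverages → 8.5% → $1.03
Garment alterations $19.90: taxable services → 0% → $0.00
Picture frame (8x10) $14.48: everything else → 3% → $0.43
Umbrella $30.58: everything else → 3% → $0.92
Total tax = $1.18 + $0.44 + $1.03 + $0.43 + $0.92 = $4.00

$4.00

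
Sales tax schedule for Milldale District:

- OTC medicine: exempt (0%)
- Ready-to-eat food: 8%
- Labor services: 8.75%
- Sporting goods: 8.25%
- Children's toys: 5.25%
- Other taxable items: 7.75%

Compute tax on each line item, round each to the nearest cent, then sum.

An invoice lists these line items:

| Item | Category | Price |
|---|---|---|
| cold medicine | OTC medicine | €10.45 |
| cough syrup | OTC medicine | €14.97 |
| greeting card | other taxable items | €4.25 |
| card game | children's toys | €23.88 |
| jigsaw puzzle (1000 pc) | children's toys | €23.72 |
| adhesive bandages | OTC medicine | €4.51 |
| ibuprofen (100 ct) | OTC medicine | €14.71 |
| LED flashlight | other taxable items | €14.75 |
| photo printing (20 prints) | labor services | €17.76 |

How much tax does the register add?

Cold medicine €10.45: OTC medicine → 0% → €0.00
Cough syrup €14.97: OTC medicine → 0% → €0.00
Greeting card €4.25: other taxable items → 7.75% → €0.33
Card game €23.88: children's toys → 5.25% → €1.25
Jigsaw puzzle (1000 pc) €23.72: children's toys → 5.25% → €1.25
Adhesive bandages €4.51: OTC medicine → 0% → €0.00
Ibuprofen (100 ct) €14.71: OTC medicine → 0% → €0.00
LED flashlight €14.75: other taxable items → 7.75% → €1.14
Photo printing (20 prints) €17.76: labor services → 8.75% → €1.55
Total tax = €0.33 + €1.25 + €1.25 + €1.14 + €1.55 = €5.52

€5.52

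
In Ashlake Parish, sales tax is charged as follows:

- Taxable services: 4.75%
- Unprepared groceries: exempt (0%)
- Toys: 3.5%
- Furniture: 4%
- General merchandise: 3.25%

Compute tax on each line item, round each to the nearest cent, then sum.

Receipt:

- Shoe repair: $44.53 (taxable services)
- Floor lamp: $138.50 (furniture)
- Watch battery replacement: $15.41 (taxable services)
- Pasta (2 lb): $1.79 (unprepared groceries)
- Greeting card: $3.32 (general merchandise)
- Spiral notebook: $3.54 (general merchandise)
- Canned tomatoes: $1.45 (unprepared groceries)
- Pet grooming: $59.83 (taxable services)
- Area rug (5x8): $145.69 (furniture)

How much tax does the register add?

Shoe repair $44.53: taxable services → 4.75% → $2.12
Floor lamp $138.50: furniture → 4% → $5.54
Watch battery replacement $15.41: taxable services → 4.75% → $0.73
Pasta (2 lb) $1.79: unprepared groceries → 0% → $0.00
Greeting card $3.32: general merchandise → 3.25% → $0.11
Spiral notebook $3.54: general merchandise → 3.25% → $0.12
Canned tomatoes $1.45: unprepared groceries → 0% → $0.00
Pet grooming $59.83: taxable services → 4.75% → $2.84
Area rug (5x8) $145.69: furniture → 4% → $5.83
Total tax = $2.12 + $5.54 + $0.73 + $0.11 + $0.12 + $2.84 + $5.83 = $17.29

$17.29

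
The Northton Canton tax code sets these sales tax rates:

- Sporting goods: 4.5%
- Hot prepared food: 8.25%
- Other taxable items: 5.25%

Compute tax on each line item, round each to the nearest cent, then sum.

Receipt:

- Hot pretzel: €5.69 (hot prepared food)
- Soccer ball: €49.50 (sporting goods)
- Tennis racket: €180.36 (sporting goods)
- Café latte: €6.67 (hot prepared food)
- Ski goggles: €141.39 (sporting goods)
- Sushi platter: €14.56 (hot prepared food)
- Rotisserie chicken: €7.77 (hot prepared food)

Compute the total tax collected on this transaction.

€19.57

Hot pretzel €5.69: hot prepared food → 8.25% → €0.47
Soccer ball €49.50: sporting goods → 4.5% → €2.23
Tennis racket €180.36: sporting goods → 4.5% → €8.12
Café latte €6.67: hot prepared food → 8.25% → €0.55
Ski goggles €141.39: sporting goods → 4.5% → €6.36
Sushi platter €14.56: hot prepared food → 8.25% → €1.20
Rotisserie chicken €7.77: hot prepared food → 8.25% → €0.64
Total tax = €0.47 + €2.23 + €8.12 + €0.55 + €6.36 + €1.20 + €0.64 = €19.57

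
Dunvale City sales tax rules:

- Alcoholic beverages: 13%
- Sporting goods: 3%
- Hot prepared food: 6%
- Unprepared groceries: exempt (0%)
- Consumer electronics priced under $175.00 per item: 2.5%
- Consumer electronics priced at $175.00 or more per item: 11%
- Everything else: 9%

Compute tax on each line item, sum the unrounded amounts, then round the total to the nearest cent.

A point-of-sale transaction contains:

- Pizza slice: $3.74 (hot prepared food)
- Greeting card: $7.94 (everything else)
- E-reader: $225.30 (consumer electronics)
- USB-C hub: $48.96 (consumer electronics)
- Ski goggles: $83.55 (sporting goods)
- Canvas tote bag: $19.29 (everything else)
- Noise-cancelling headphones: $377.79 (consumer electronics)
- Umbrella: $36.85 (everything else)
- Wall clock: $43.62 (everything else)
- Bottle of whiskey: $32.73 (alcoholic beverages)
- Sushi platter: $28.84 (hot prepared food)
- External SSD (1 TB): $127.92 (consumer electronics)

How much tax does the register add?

Pizza slice $3.74: hot prepared food → 6% → $0.2244
Greeting card $7.94: everything else → 9% → $0.7146
E-reader $225.30: consumer electronics, $175.00 or more → 11% → $24.783
USB-C hub $48.96: consumer electronics, under $175.00 → 2.5% → $1.224
Ski goggles $83.55: sporting goods → 3% → $2.5065
Canvas tote bag $19.29: everything else → 9% → $1.7361
Noise-cancelling headphones $377.79: consumer electronics, $175.00 or more → 11% → $41.5569
Umbrella $36.85: everything else → 9% → $3.3165
Wall clock $43.62: everything else → 9% → $3.9258
Bottle of whiskey $32.73: alcoholic beverages → 13% → $4.2549
Sushi platter $28.84: hot prepared food → 6% → $1.7304
External SSD (1 TB) $127.92: consumer electronics, under $175.00 → 2.5% → $3.198
Unrounded tax sum = $89.1711 → $89.17

$89.17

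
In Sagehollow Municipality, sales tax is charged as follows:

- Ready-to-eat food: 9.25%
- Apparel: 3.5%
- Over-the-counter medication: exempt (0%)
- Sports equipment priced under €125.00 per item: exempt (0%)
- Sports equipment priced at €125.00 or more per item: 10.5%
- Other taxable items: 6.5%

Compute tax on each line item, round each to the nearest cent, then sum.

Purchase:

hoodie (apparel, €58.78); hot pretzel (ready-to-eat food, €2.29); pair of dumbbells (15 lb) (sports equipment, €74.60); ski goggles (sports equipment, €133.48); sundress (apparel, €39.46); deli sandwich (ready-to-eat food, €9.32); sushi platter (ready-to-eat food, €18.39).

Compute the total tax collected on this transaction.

€20.23

Hoodie €58.78: apparel → 3.5% → €2.06
Hot pretzel €2.29: ready-to-eat food → 9.25% → €0.21
Pair of dumbbells (15 lb) €74.60: sports equipment, under €125.00 → 0% → €0.00
Ski goggles €133.48: sports equipment, €125.00 or more → 10.5% → €14.02
Sundress €39.46: apparel → 3.5% → €1.38
Deli sandwich €9.32: ready-to-eat food → 9.25% → €0.86
Sushi platter €18.39: ready-to-eat food → 9.25% → €1.70
Total tax = €2.06 + €0.21 + €14.02 + €1.38 + €0.86 + €1.70 = €20.23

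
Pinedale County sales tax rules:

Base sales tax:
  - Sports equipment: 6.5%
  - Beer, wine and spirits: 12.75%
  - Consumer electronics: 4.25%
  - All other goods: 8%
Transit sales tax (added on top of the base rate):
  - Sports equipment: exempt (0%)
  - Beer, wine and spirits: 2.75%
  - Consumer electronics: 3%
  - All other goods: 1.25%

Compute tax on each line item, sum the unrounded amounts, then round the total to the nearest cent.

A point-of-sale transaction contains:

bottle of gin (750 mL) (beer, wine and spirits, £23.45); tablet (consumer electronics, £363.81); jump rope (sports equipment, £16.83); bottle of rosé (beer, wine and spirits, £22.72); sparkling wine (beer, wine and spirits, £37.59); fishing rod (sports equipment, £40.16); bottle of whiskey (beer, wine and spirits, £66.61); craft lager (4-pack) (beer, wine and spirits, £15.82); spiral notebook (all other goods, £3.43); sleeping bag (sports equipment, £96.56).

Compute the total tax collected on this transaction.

Bottle of gin (750 mL) £23.45: beer, wine and spirits → 12.75% + 2.75% transit = 15.5% → £3.63475
Tablet £363.81: consumer electronics → 4.25% + 3% transit = 7.25% → £26.376225
Jump rope £16.83: sports equipment → 6.5% + 0% transit = 6.5% → £1.09395
Bottle of rosé £22.72: beer, wine and spirits → 12.75% + 2.75% transit = 15.5% → £3.5216
Sparkling wine £37.59: beer, wine and spirits → 12.75% + 2.75% transit = 15.5% → £5.82645
Fishing rod £40.16: sports equipment → 6.5% + 0% transit = 6.5% → £2.6104
Bottle of whiskey £66.61: beer, wine and spirits → 12.75% + 2.75% transit = 15.5% → £10.32455
Craft lager (4-pack) £15.82: beer, wine and spirits → 12.75% + 2.75% transit = 15.5% → £2.4521
Spiral notebook £3.43: all other goods → 8% + 1.25% transit = 9.25% → £0.317275
Sleeping bag £96.56: sports equipment → 6.5% + 0% transit = 6.5% → £6.2764
Unrounded tax sum = £62.4337 → £62.43

£62.43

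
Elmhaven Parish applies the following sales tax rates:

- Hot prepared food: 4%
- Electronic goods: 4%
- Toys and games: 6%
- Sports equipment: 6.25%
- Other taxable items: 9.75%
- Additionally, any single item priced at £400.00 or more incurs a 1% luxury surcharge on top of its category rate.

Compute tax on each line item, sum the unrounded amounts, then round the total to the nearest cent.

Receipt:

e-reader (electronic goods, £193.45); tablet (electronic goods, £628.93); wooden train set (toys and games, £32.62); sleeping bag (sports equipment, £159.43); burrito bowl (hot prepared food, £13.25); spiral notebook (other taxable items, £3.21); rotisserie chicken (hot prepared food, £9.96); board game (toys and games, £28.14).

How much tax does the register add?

£54.04

E-reader £193.45: electronic goods → 4% → £7.738
Tablet £628.93: electronic goods → 4% + 1% surcharge = 5% → £31.4465
Wooden train set £32.62: toys and games → 6% → £1.9572
Sleeping bag £159.43: sports equipment → 6.25% → £9.964375
Burrito bowl £13.25: hot prepared food → 4% → £0.53
Spiral notebook £3.21: other taxable items → 9.75% → £0.312975
Rotisserie chicken £9.96: hot prepared food → 4% → £0.3984
Board game £28.14: toys and games → 6% → £1.6884
Unrounded tax sum = £54.03585 → £54.04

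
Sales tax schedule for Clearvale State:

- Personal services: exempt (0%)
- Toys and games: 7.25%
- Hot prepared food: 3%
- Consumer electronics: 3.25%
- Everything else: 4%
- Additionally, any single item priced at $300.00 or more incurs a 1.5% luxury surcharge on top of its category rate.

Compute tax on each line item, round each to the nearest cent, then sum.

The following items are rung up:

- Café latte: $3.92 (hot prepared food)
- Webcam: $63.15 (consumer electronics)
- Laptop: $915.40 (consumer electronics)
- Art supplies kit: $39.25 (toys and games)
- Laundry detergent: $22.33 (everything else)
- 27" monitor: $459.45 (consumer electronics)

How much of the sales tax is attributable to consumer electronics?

Webcam $63.15: consumer electronics → 3.25% → $2.05
Laptop $915.40: consumer electronics → 3.25% + 1.5% surcharge = 4.75% → $43.48
27" monitor $459.45: consumer electronics → 3.25% + 1.5% surcharge = 4.75% → $21.82
Tax on consumer electronics = $2.05 + $43.48 + $21.82 = $67.35

$67.35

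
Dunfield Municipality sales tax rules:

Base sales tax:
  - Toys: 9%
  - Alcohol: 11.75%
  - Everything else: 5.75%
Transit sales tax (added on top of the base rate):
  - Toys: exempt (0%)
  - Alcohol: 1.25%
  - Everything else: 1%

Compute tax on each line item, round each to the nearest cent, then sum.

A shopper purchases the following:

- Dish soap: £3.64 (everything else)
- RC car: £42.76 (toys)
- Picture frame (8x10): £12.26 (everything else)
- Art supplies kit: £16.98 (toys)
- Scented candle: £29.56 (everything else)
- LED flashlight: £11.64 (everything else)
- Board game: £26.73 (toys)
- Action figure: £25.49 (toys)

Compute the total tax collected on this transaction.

£13.95

Dish soap £3.64: everything else → 5.75% + 1% transit = 6.75% → £0.25
RC car £42.76: toys → 9% + 0% transit = 9% → £3.85
Picture frame (8x10) £12.26: everything else → 5.75% + 1% transit = 6.75% → £0.83
Art supplies kit £16.98: toys → 9% + 0% transit = 9% → £1.53
Scented candle £29.56: everything else → 5.75% + 1% transit = 6.75% → £2.00
LED flashlight £11.64: everything else → 5.75% + 1% transit = 6.75% → £0.79
Board game £26.73: toys → 9% + 0% transit = 9% → £2.41
Action figure £25.49: toys → 9% + 0% transit = 9% → £2.29
Total tax = £0.25 + £3.85 + £0.83 + £1.53 + £2.00 + £0.79 + £2.41 + £2.29 = £13.95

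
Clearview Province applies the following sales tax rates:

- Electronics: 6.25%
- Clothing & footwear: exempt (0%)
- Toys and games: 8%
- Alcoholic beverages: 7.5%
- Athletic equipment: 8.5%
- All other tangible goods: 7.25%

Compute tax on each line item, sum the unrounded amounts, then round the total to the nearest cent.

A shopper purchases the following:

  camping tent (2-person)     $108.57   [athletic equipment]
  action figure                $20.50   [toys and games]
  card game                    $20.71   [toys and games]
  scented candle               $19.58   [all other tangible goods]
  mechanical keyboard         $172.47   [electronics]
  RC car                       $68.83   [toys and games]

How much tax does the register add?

Camping tent (2-person) $108.57: athletic equipment → 8.5% → $9.22845
Action figure $20.50: toys and games → 8% → $1.64
Card game $20.71: toys and games → 8% → $1.6568
Scented candle $19.58: all other tangible goods → 7.25% → $1.41955
Mechanical keyboard $172.47: electronics → 6.25% → $10.779375
RC car $68.83: toys and games → 8% → $5.5064
Unrounded tax sum = $30.230575 → $30.23

$30.23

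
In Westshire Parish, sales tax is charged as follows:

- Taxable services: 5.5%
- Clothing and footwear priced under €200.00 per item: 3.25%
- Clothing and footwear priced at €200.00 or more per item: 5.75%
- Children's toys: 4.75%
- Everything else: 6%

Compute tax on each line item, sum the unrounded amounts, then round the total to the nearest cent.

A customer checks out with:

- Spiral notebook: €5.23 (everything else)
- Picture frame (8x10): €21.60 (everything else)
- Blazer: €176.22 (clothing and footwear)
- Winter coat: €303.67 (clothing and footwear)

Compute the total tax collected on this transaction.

€24.80

Spiral notebook €5.23: everything else → 6% → €0.3138
Picture frame (8x10) €21.60: everything else → 6% → €1.296
Blazer €176.22: clothing and footwear, under €200.00 → 3.25% → €5.72715
Winter coat €303.67: clothing and footwear, €200.00 or more → 5.75% → €17.461025
Unrounded tax sum = €24.797975 → €24.80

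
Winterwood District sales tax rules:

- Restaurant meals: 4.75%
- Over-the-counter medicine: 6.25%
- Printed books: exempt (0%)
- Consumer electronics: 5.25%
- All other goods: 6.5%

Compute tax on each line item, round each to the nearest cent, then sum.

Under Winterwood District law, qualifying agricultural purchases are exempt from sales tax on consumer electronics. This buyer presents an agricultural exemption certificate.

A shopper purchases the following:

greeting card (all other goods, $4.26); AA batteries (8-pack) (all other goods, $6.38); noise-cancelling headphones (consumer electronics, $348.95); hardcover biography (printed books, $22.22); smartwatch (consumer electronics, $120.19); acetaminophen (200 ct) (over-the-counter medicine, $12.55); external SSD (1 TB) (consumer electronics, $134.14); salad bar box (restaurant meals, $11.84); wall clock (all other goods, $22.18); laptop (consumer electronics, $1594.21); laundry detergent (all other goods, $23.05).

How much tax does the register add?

Greeting card $4.26: all other goods → 6.5% → $0.28
AA batteries (8-pack) $6.38: all other goods → 6.5% → $0.41
Noise-cancelling headphones $348.95: consumer electronics, buyer-exempt → 0% → $0.00
Hardcover biography $22.22: printed books → 0% → $0.00
Smartwatch $120.19: consumer electronics, buyer-exempt → 0% → $0.00
Acetaminophen (200 ct) $12.55: over-the-counter medicine → 6.25% → $0.78
External SSD (1 TB) $134.14: consumer electronics, buyer-exempt → 0% → $0.00
Salad bar box $11.84: restaurant meals → 4.75% → $0.56
Wall clock $22.18: all other goods → 6.5% → $1.44
Laptop $1594.21: consumer electronics, buyer-exempt → 0% → $0.00
Laundry detergent $23.05: all other goods → 6.5% → $1.50
Total tax = $0.28 + $0.41 + $0.78 + $0.56 + $1.44 + $1.50 = $4.97

$4.97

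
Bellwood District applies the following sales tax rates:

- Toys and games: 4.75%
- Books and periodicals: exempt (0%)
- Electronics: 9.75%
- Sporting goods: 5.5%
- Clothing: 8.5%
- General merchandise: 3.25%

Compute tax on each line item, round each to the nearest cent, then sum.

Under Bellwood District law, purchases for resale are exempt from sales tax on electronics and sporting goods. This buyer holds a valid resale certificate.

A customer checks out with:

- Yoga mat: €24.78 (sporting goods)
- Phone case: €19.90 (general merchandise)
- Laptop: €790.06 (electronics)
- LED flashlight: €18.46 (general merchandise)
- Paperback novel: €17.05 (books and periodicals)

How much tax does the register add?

€1.25

Yoga mat €24.78: sporting goods, buyer-exempt → 0% → €0.00
Phone case €19.90: general merchandise → 3.25% → €0.65
Laptop €790.06: electronics, buyer-exempt → 0% → €0.00
LED flashlight €18.46: general merchandise → 3.25% → €0.60
Paperback novel €17.05: books and periodicals → 0% → €0.00
Total tax = €0.65 + €0.60 = €1.25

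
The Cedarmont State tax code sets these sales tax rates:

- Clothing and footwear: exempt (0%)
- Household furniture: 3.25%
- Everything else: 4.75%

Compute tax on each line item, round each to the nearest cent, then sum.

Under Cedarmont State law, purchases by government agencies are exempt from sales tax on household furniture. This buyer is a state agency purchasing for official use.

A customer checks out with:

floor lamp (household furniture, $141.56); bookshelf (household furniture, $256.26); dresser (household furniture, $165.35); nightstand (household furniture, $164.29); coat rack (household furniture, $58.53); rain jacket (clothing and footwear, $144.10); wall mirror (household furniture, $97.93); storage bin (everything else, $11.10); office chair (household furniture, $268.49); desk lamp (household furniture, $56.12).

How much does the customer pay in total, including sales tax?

$1364.26

Floor lamp $141.56: household furniture, buyer-exempt → 0% → $0.00
Bookshelf $256.26: household furniture, buyer-exempt → 0% → $0.00
Dresser $165.35: household furniture, buyer-exempt → 0% → $0.00
Nightstand $164.29: household furniture, buyer-exempt → 0% → $0.00
Coat rack $58.53: household furniture, buyer-exempt → 0% → $0.00
Rain jacket $144.10: clothing and footwear → 0% → $0.00
Wall mirror $97.93: household furniture, buyer-exempt → 0% → $0.00
Storage bin $11.10: everything else → 4.75% → $0.53
Office chair $268.49: household furniture, buyer-exempt → 0% → $0.00
Desk lamp $56.12: household furniture, buyer-exempt → 0% → $0.00
Subtotal = $1363.73; tax = $0.53; total due = $1364.26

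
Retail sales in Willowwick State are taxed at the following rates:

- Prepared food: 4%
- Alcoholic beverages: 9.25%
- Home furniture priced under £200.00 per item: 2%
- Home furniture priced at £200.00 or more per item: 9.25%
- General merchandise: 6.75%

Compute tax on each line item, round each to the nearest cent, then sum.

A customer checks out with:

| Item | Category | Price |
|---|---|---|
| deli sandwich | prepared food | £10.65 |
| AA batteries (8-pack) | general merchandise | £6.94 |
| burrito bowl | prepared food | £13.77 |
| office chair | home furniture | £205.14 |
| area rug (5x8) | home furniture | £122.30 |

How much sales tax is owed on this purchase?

£22.88

Deli sandwich £10.65: prepared food → 4% → £0.43
AA batteries (8-pack) £6.94: general merchandise → 6.75% → £0.47
Burrito bowl £13.77: prepared food → 4% → £0.55
Office chair £205.14: home furniture, £200.00 or more → 9.25% → £18.98
Area rug (5x8) £122.30: home furniture, under £200.00 → 2% → £2.45
Total tax = £0.43 + £0.47 + £0.55 + £18.98 + £2.45 = £22.88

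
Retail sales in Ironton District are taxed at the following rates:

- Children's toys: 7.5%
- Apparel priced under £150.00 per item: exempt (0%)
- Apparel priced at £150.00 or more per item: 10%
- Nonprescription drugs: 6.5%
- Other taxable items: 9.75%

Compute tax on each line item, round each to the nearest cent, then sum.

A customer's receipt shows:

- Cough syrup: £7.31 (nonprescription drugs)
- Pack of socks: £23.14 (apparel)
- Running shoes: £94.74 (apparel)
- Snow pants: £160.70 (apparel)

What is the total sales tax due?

£16.55

Cough syrup £7.31: nonprescription drugs → 6.5% → £0.48
Pack of socks £23.14: apparel, under £150.00 → 0% → £0.00
Running shoes £94.74: apparel, under £150.00 → 0% → £0.00
Snow pants £160.70: apparel, £150.00 or more → 10% → £16.07
Total tax = £0.48 + £16.07 = £16.55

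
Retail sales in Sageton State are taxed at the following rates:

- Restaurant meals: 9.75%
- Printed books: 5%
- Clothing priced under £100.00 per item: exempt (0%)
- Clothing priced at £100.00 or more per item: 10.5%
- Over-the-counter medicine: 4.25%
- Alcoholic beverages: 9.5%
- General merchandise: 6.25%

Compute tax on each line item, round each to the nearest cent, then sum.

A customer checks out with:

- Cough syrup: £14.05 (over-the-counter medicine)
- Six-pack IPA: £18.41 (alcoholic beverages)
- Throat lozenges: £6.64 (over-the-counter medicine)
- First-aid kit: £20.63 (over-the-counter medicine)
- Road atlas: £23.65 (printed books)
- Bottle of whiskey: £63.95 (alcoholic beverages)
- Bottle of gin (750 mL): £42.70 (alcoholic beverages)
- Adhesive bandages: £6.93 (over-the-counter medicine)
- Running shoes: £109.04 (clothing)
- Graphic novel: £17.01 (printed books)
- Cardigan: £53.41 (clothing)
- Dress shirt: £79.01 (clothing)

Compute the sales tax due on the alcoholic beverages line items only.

£11.89

Six-pack IPA £18.41: alcoholic beverages → 9.5% → £1.75
Bottle of whiskey £63.95: alcoholic beverages → 9.5% → £6.08
Bottle of gin (750 mL) £42.70: alcoholic beverages → 9.5% → £4.06
Tax on alcoholic beverages = £1.75 + £6.08 + £4.06 = £11.89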